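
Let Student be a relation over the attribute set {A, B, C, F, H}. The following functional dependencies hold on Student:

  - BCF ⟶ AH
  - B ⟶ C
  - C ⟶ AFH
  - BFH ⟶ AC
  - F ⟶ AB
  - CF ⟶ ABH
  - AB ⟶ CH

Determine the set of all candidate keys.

{B}⁺: B→C adds C; C→AFH adds A, F, H → {A, B, C, F, H}.
{C}⁺: C→AFH adds A, F, H; F→AB adds B → {A, B, C, F, H}.
{F}⁺: F→AB adds A, B; AB→CH adds C, H → {A, B, C, F, H}.

{B}; {C}; {F}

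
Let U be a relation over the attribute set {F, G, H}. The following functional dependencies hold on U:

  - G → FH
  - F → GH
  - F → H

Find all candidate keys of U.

{F}⁺: F→GH adds G, H → {F, G, H}.
{G}⁺: G→FH adds F, H → {F, G, H}.
Any other superkey contains one of these as a subset, so there are no further candidate keys.

{F}; {G}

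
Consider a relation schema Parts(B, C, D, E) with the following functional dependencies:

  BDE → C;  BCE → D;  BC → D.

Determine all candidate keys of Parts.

Attributes B, E never appear on any right-hand side, so every candidate key must contain {B, E}.
{B, E}⁺ = {B, E}, which is not all of the schema, so we must add further attributes.
{B, C, E}⁺: BCE→D adds D → {B, C, D, E}.
{B, D, E}⁺: BDE→C adds C → {B, C, D, E}.
Any other superkey contains one of these as a subset, so there are no further candidate keys.

BCE, BDE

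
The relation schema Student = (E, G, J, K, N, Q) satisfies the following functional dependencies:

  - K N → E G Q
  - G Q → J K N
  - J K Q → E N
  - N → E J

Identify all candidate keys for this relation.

(G, Q); (K, N); (J, K, Q)

{G, Q}⁺: GQ→JKN adds J, K, N; JKQ→EN adds E → {E, G, J, K, N, Q}.
{K, N}⁺: KN→EGQ adds E, G, Q; GQ→JKN adds J → {E, G, J, K, N, Q}.
{J, K, Q}⁺: JKQ→EN adds E, N; KN→EGQ adds G → {E, G, J, K, N, Q}.
Any other superkey contains one of these as a subset, so there are no further candidate keys.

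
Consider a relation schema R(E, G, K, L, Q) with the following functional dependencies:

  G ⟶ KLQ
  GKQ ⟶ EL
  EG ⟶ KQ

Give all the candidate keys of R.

Attribute G never appears on the right-hand side of any dependency, so G must belong to every candidate key.
{G}⁺ = {E, G, K, L, Q}, which is all of the schema, so {G} is the only candidate key.

{G}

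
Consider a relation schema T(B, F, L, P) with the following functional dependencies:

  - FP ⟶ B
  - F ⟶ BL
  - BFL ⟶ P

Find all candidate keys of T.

Attribute F never appears on the right-hand side of any dependency, so F must belong to every candidate key.
{F}⁺ = {B, F, L, P}, which is all of the schema, so {F} is the only candidate key.

(F)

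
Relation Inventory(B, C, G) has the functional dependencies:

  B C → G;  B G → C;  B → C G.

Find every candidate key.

{B}⁺: B→CG adds C, G → {B, C, G}.

{B}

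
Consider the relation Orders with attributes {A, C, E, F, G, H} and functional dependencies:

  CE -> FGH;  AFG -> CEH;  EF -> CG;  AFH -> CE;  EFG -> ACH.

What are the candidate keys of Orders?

{C, E}⁺: CE→FGH adds F, G, H; EFG→ACH adds A → {A, C, E, F, G, H}. Minimal: {E}⁺ = {E}; {C}⁺ = {C} — none reach the full schema.
{E, F}⁺: EF→CG adds C, G; EFG→ACH adds A, H → {A, C, E, F, G, H}. Minimal: {F}⁺ = {F}; {E}⁺ = {E} — none reach the full schema.
{A, F, G}⁺: AFG→CEH adds C, E, H → {A, C, E, F, G, H}. Minimal: {F, G}⁺ = {F, G}; {A, G}⁺ = {A, G}; {A, F}⁺ = {A, F} — none reach the full schema.
{A, F, H}⁺: AFH→CE adds C, E; CE→FGH adds G → {A, C, E, F, G, H}. Minimal: {F, H}⁺ = {F, H}; {A, H}⁺ = {A, H}; {A, F}⁺ = {A, F} — none reach the full schema.
Any other superkey contains one of these as a subset, so there are no further candidate keys.

CE, EF, AFG, AFH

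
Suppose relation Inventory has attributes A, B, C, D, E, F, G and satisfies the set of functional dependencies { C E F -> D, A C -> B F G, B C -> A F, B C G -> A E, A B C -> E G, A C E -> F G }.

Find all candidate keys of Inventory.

Attribute C never appears on the right-hand side of any dependency, so C must belong to every candidate key.
{C}⁺ = {C}, which is not all of the schema, so we must add further attributes.
{A, C}⁺: AC→BFG adds B, F, G; BCG→AE adds E; CEF→D adds D → {A, B, C, D, E, F, G}. Minimal: {C}⁺ = {C}; {A}⁺ = {A} — none reach the full schema.
{B, C}⁺: BC→AF adds A, F; ABC→EG adds E, G; CEF→D adds D → {A, B, C, D, E, F, G}. Minimal: {C}⁺ = {C}; {B}⁺ = {B} — none reach the full schema.

{A, C}, {B, C}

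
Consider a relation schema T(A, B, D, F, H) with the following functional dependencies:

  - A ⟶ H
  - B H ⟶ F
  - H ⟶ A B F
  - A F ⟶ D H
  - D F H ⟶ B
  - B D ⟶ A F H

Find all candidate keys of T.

{A}, {H}, {B, D}

{A}⁺: A→H adds H; H→ABF adds B, F; AF→DH adds D → {A, B, D, F, H}.
{H}⁺: H→ABF adds A, B, F; AF→DH adds D → {A, B, D, F, H}.
{B, D}⁺: BD→AFH adds A, F, H → {A, B, D, F, H}. Minimal: {D}⁺ = {D}; {B}⁺ = {B} — none reach the full schema.
Any other superkey contains one of these as a subset, so there are no further candidate keys.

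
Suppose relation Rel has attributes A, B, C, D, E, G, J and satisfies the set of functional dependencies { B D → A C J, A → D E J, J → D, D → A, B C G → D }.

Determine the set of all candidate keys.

{A, B, G}⁺: A→DEJ adds D, E, J; BD→ACJ adds C → {A, B, C, D, E, G, J}. Minimal: {B, G}⁺ = {B, G}; {A, G}⁺ = {A, D, E, G, J}; {A, B}⁺ = {A, B, C, D, E, J} — none reach the full schema.
{B, C, G}⁺: BCG→D adds D; BD→ACJ adds A, J; A→DEJ adds E → {A, B, C, D, E, G, J}. Minimal: {C, G}⁺ = {C, G}; {B, G}⁺ = {B, G}; {B, C}⁺ = {B, C} — none reach the full schema.
{B, D, G}⁺: BD→ACJ adds A, C, J; A→DEJ adds E → {A, B, C, D, E, G, J}. Minimal: {D, G}⁺ = {A, D, E, G, J}; {B, G}⁺ = {B, G}; {B, D}⁺ = {A, B, C, D, E, J} — none reach the full schema.
{B, G, J}⁺: J→D adds D; D→A adds A; BD→ACJ adds C; A→DEJ adds E → {A, B, C, D, E, G, J}. Minimal: {G, J}⁺ = {A, D, E, G, J}; {B, J}⁺ = {A, B, C, D, E, J}; {B, G}⁺ = {B, G} — none reach the full schema.

ABG, BCG, BDG, BGJ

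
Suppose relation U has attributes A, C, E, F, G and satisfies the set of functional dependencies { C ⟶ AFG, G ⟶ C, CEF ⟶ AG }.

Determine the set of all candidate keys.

CE; EG

Attribute E never appears on the right-hand side of any dependency, so E must belong to every candidate key.
{E}⁺ = {E}, which is not all of the schema, so we must add further attributes.
{C, E}⁺: C→AFG adds A, F, G → {A, C, E, F, G}. Minimal: {E}⁺ = {E}; {C}⁺ = {A, C, F, G} — none reach the full schema.
{E, G}⁺: G→C adds C; C→AFG adds A, F → {A, C, E, F, G}. Minimal: {G}⁺ = {A, C, F, G}; {E}⁺ = {E} — none reach the full schema.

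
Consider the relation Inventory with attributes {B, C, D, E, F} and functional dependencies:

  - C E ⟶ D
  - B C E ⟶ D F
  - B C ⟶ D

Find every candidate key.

{B, C, E}

Attributes B, C, E never appear on any right-hand side, so every candidate key must contain {B, C, E}.
{B, C, E}⁺ = {B, C, D, E, F}, which is all of the schema, so {B, C, E} is the only candidate key.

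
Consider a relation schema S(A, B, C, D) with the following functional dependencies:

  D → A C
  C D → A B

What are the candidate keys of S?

Attribute D never appears on the right-hand side of any dependency, so D must belong to every candidate key.
{D}⁺ = {A, B, C, D}, which is all of the schema, so {D} is the only candidate key.

{D}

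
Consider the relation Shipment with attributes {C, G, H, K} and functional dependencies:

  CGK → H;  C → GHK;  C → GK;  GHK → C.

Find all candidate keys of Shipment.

{C}⁺: C→GHK adds G, H, K → {C, G, H, K}.
{G, H, K}⁺: GHK→C adds C → {C, G, H, K}. Minimal: {H, K}⁺ = {H, K}; {G, K}⁺ = {G, K}; {G, H}⁺ = {G, H} — none reach the full schema.
Any other superkey contains one of these as a subset, so there are no further candidate keys.

{C}; {G, H, K}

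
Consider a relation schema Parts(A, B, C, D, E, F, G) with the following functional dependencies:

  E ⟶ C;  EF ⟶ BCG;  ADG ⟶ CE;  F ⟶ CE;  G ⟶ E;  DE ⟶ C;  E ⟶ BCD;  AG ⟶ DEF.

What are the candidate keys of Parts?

AF, AG

{A, F}⁺: F→CE adds C, E; E→BCD adds B, D; EF→BCG adds G → {A, B, C, D, E, F, G}.
{A, G}⁺: G→E adds E; E→BCD adds B, C, D; AG→DEF adds F → {A, B, C, D, E, F, G}.
Any other superkey contains one of these as a subset, so there are no further candidate keys.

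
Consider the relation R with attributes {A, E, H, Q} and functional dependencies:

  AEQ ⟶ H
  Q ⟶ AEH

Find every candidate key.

Q

Attribute Q never appears on the right-hand side of any dependency, so Q must belong to every candidate key.
{Q}⁺ = {A, E, H, Q}, which is all of the schema, so {Q} is the only candidate key.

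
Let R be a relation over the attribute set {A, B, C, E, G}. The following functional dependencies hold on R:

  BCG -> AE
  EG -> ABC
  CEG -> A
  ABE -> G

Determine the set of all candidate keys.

{E, G}⁺: EG→ABC adds A, B, C → {A, B, C, E, G}. Minimal: {G}⁺ = {G}; {E}⁺ = {E} — none reach the full schema.
{A, B, E}⁺: ABE→G adds G; EG→ABC adds C → {A, B, C, E, G}. Minimal: {B, E}⁺ = {B, E}; {A, E}⁺ = {A, E}; {A, B}⁺ = {A, B} — none reach the full schema.
{B, C, G}⁺: BCG→AE adds A, E → {A, B, C, E, G}. Minimal: {C, G}⁺ = {C, G}; {B, G}⁺ = {B, G}; {B, C}⁺ = {B, C} — none reach the full schema.
Any other superkey contains one of these as a subset, so there are no further candidate keys.

(E, G); (A, B, E); (B, C, G)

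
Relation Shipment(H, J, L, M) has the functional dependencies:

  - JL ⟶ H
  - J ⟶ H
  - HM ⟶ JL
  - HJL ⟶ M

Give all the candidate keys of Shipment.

HM; JL; JM

{H, M}⁺: HM→JL adds J, L → {H, J, L, M}. Minimal: {M}⁺ = {M}; {H}⁺ = {H} — none reach the full schema.
{J, L}⁺: JL→H adds H; HJL→M adds M → {H, J, L, M}. Minimal: {L}⁺ = {L}; {J}⁺ = {H, J} — none reach the full schema.
{J, M}⁺: J→H adds H; HM→JL adds L → {H, J, L, M}. Minimal: {M}⁺ = {M}; {J}⁺ = {H, J} — none reach the full schema.
Any other superkey contains one of these as a subset, so there are no further candidate keys.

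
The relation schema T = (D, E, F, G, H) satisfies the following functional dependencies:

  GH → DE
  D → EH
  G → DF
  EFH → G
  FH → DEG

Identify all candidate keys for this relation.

{G}⁺: G→DF adds D, F; D→EH adds E, H → {D, E, F, G, H}.
{D, F}⁺: D→EH adds E, H; EFH→G adds G → {D, E, F, G, H}.
{F, H}⁺: FH→DEG adds D, E, G → {D, E, F, G, H}.
Any other superkey contains one of these as a subset, so there are no further candidate keys.

G, DF, FH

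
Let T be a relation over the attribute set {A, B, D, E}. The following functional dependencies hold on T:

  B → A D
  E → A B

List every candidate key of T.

{E}⁺: E→AB adds A, B; B→AD adds D → {A, B, D, E}.

E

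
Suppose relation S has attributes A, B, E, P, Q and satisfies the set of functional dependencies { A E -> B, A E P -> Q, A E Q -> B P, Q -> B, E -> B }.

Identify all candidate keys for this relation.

Attributes A, E never appear on any right-hand side, so every candidate key must contain {A, E}.
{A, E}⁺ = {A, B, E}, which is not all of the schema, so we must add further attributes.
{A, E, P}⁺: AE→B adds B; AEP→Q adds Q → {A, B, E, P, Q}. Minimal: {E, P}⁺ = {B, E, P}; {A, P}⁺ = {A, P}; {A, E}⁺ = {A, B, E} — none reach the full schema.
{A, E, Q}⁺: AE→B adds B; AEQ→BP adds P → {A, B, E, P, Q}. Minimal: {E, Q}⁺ = {B, E, Q}; {A, Q}⁺ = {A, B, Q}; {A, E}⁺ = {A, B, E} — none reach the full schema.

{A, E, P}; {A, E, Q}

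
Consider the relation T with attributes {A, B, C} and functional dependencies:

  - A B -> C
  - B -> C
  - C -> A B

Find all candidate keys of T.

{B}, {C}

{B}⁺: B→C adds C; C→AB adds A → {A, B, C}.
{C}⁺: C→AB adds A, B → {A, B, C}.
Any other superkey contains one of these as a subset, so there are no further candidate keys.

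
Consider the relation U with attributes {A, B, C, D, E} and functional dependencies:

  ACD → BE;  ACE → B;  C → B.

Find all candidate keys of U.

Attributes A, C, D never appear on any right-hand side, so every candidate key must contain {A, C, D}.
{A, C, D}⁺ = {A, B, C, D, E}, which is all of the schema, so {A, C, D} is the only candidate key.

(A, C, D)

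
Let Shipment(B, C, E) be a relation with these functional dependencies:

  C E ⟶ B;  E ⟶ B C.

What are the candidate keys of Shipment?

Attribute E never appears on the right-hand side of any dependency, so E must belong to every candidate key.
{E}⁺ = {B, C, E}, which is all of the schema, so {E} is the only candidate key.

{E}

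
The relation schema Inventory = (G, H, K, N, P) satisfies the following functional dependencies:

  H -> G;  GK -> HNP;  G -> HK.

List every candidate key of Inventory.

(G), (H)

{G}⁺: G→HK adds H, K; GK→HNP adds N, P → {G, H, K, N, P}.
{H}⁺: H→G adds G; G→HK adds K; GK→HNP adds N, P → {G, H, K, N, P}.
Any other superkey contains one of these as a subset, so there are no further candidate keys.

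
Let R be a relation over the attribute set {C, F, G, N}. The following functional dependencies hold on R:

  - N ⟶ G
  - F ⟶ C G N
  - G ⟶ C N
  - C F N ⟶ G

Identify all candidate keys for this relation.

(F)

Attribute F never appears on the right-hand side of any dependency, so F must belong to every candidate key.
{F}⁺ = {C, F, G, N}, which is all of the schema, so {F} is the only candidate key.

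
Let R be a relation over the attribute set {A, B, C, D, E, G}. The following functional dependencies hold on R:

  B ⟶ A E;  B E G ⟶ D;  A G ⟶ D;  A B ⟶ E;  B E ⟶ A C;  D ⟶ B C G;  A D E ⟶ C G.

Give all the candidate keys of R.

{D}⁺: D→BCG adds B, C, G; B→AE adds A, E → {A, B, C, D, E, G}.
{A, G}⁺: AG→D adds D; D→BCG adds B, C; B→AE adds E → {A, B, C, D, E, G}.
{B, G}⁺: B→AE adds A, E; BEG→D adds D; BE→AC adds C → {A, B, C, D, E, G}.

(D), (A, G), (B, G)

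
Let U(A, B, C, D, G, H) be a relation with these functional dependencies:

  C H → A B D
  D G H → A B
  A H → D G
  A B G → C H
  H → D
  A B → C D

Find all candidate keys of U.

{A, H}⁺: AH→DG adds D, G; DGH→AB adds B; ABG→CH adds C → {A, B, C, D, G, H}.
{C, H}⁺: CH→ABD adds A, B, D; AH→DG adds G → {A, B, C, D, G, H}.
{G, H}⁺: H→D adds D; DGH→AB adds A, B; ABG→CH adds C → {A, B, C, D, G, H}.
{A, B, G}⁺: ABG→CH adds C, H; H→D adds D → {A, B, C, D, G, H}.

(A, H); (C, H); (G, H); (A, B, G)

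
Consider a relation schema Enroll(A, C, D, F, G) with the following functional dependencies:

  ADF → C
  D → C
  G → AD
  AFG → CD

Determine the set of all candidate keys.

FG

Attributes F, G never appear on any right-hand side, so every candidate key must contain {F, G}.
{F, G}⁺ = {A, C, D, F, G}, which is all of the schema, so {F, G} is the only candidate key.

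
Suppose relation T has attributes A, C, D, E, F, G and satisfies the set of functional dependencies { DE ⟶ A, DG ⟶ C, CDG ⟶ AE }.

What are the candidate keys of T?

{D, F, G}⁺: DG→C adds C; CDG→AE adds A, E → {A, C, D, E, F, G}. Minimal: {F, G}⁺ = {F, G}; {D, G}⁺ = {A, C, D, E, G}; {D, F}⁺ = {D, F} — none reach the full schema.

DFG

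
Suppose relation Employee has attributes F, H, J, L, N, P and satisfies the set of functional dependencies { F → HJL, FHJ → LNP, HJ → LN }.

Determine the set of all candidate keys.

Attribute F never appears on the right-hand side of any dependency, so F must belong to every candidate key.
{F}⁺ = {F, H, J, L, N, P}, which is all of the schema, so {F} is the only candidate key.

{F}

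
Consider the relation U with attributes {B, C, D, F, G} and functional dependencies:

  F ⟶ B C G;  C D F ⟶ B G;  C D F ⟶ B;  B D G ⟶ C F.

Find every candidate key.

DF; BDG

Attribute D never appears on the right-hand side of any dependency, so D must belong to every candidate key.
{D}⁺ = {D}, which is not all of the schema, so we must add further attributes.
{D, F}⁺: F→BCG adds B, C, G → {B, C, D, F, G}. Minimal: {F}⁺ = {B, C, F, G}; {D}⁺ = {D} — none reach the full schema.
{B, D, G}⁺: BDG→CF adds C, F → {B, C, D, F, G}. Minimal: {D, G}⁺ = {D, G}; {B, G}⁺ = {B, G}; {B, D}⁺ = {B, D} — none reach the full schema.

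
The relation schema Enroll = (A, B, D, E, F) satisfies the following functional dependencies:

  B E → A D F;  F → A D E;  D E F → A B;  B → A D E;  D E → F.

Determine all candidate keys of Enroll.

{B}; {F}; {D, E}

{B}⁺: B→ADE adds A, D, E; DE→F adds F → {A, B, D, E, F}.
{F}⁺: F→ADE adds A, D, E; DEF→AB adds B → {A, B, D, E, F}.
{D, E}⁺: DE→F adds F; F→ADE adds A; DEF→AB adds B → {A, B, D, E, F}.
Any other superkey contains one of these as a subset, so there are no further candidate keys.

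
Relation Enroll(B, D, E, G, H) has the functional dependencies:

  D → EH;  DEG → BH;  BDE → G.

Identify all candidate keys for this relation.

BD; DG

Attribute D never appears on the right-hand side of any dependency, so D must belong to every candidate key.
{D}⁺ = {D, E, H}, which is not all of the schema, so we must add further attributes.
{B, D}⁺: D→EH adds E, H; BDE→G adds G → {B, D, E, G, H}.
{D, G}⁺: D→EH adds E, H; DEG→BH adds B → {B, D, E, G, H}.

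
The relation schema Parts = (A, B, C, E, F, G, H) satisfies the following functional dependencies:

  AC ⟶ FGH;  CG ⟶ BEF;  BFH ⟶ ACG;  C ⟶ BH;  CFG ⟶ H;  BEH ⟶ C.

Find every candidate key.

{A, C}⁺: AC→FGH adds F, G, H; CG→BEF adds B, E → {A, B, C, E, F, G, H}. Minimal: {C}⁺ = {B, C, H}; {A}⁺ = {A} — none reach the full schema.
{C, F}⁺: C→BH adds B, H; BFH→ACG adds A, G; CG→BEF adds E → {A, B, C, E, F, G, H}. Minimal: {F}⁺ = {F}; {C}⁺ = {B, C, H} — none reach the full schema.
{C, G}⁺: CG→BEF adds B, E, F; C→BH adds H; BFH→ACG adds A → {A, B, C, E, F, G, H}. Minimal: {G}⁺ = {G}; {C}⁺ = {B, C, H} — none reach the full schema.
{B, F, H}⁺: BFH→ACG adds A, C, G; CG→BEF adds E → {A, B, C, E, F, G, H}. Minimal: {F, H}⁺ = {F, H}; {B, H}⁺ = {B, H}; {B, F}⁺ = {B, F} — none reach the full schema.
{A, B, E, H}⁺: BEH→C adds C; AC→FGH adds F, G → {A, B, C, E, F, G, H}. Minimal: {B, E, H}⁺ = {B, C, E, H}; {A, E, H}⁺ = {A, E, H}; {A, B, H}⁺ = {A, B, H}; … — none reach the full schema.
{B, E, G, H}⁺: BEH→C adds C; CG→BEF adds F; BFH→ACG adds A → {A, B, C, E, F, G, H}. Minimal: {E, G, H}⁺ = {E, G, H}; {B, G, H}⁺ = {B, G, H}; {B, E, H}⁺ = {B, C, E, H}; … — none reach the full schema.

AC, CF, CG, BFH, ABEH, BEGH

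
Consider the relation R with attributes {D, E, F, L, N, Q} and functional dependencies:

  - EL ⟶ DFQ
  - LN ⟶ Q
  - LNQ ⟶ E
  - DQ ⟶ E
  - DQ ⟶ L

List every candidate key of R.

{L, N}; {D, N, Q}

Attribute N never appears on the right-hand side of any dependency, so N must belong to every candidate key.
{N}⁺ = {N}, which is not all of the schema, so we must add further attributes.
{L, N}⁺: LN→Q adds Q; LNQ→E adds E; EL→DFQ adds D, F → {D, E, F, L, N, Q}.
{D, N, Q}⁺: DQ→E adds E; DQ→L adds L; EL→DFQ adds F → {D, E, F, L, N, Q}.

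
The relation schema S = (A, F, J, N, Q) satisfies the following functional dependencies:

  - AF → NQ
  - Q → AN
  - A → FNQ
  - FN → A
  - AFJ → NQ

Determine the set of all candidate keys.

Attribute J never appears on the right-hand side of any dependency, so J must belong to every candidate key.
{J}⁺ = {J}, which is not all of the schema, so we must add further attributes.
{A, J}⁺: A→FNQ adds F, N, Q → {A, F, J, N, Q}. Minimal: {J}⁺ = {J}; {A}⁺ = {A, F, N, Q} — none reach the full schema.
{J, Q}⁺: Q→AN adds A, N; A→FNQ adds F → {A, F, J, N, Q}. Minimal: {Q}⁺ = {A, F, N, Q}; {J}⁺ = {J} — none reach the full schema.
{F, J, N}⁺: FN→A adds A; AFJ→NQ adds Q → {A, F, J, N, Q}. Minimal: {J, N}⁺ = {J, N}; {F, N}⁺ = {A, F, N, Q}; {F, J}⁺ = {F, J} — none reach the full schema.

{A, J}, {J, Q}, {F, J, N}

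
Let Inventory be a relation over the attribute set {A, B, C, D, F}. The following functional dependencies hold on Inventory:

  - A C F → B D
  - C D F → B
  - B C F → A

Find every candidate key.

{A, C, F}; {B, C, F}; {C, D, F}

Attributes C, F never appear on any right-hand side, so every candidate key must contain {C, F}.
{C, F}⁺ = {C, F}, which is not all of the schema, so we must add further attributes.
{A, C, F}⁺: ACF→BD adds B, D → {A, B, C, D, F}. Minimal: {C, F}⁺ = {C, F}; {A, F}⁺ = {A, F}; {A, C}⁺ = {A, C} — none reach the full schema.
{B, C, F}⁺: BCF→A adds A; ACF→BD adds D → {A, B, C, D, F}. Minimal: {C, F}⁺ = {C, F}; {B, F}⁺ = {B, F}; {B, C}⁺ = {B, C} — none reach the full schema.
{C, D, F}⁺: CDF→B adds B; BCF→A adds A → {A, B, C, D, F}. Minimal: {D, F}⁺ = {D, F}; {C, F}⁺ = {C, F}; {C, D}⁺ = {C, D} — none reach the full schema.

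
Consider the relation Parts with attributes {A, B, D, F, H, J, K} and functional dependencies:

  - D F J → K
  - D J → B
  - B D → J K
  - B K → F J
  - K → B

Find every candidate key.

{A, B, D, H}⁺: BD→JK adds J, K; BK→FJ adds F → {A, B, D, F, H, J, K}. Minimal: {B, D, H}⁺ = {B, D, F, H, J, K}; {A, D, H}⁺ = {A, D, H}; {A, B, H}⁺ = {A, B, H}; … — none reach the full schema.
{A, D, H, J}⁺: DJ→B adds B; BD→JK adds K; BK→FJ adds F → {A, B, D, F, H, J, K}. Minimal: {D, H, J}⁺ = {B, D, F, H, J, K}; {A, H, J}⁺ = {A, H, J}; {A, D, J}⁺ = {A, B, D, F, J, K}; … — none reach the full schema.
{A, D, H, K}⁺: K→B adds B; BD→JK adds J; BK→FJ adds F → {A, B, D, F, H, J, K}. Minimal: {D, H, K}⁺ = {B, D, F, H, J, K}; {A, H, K}⁺ = {A, B, F, H, J, K}; {A, D, K}⁺ = {A, B, D, F, J, K}; … — none reach the full schema.

{A, B, D, H}, {A, D, H, J}, {A, D, H, K}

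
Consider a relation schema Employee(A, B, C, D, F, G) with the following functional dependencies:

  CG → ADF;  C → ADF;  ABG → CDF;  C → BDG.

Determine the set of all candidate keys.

{C}, {A, B, G}

{C}⁺: C→ADF adds A, D, F; C→BDG adds B, G → {A, B, C, D, F, G}.
{A, B, G}⁺: ABG→CDF adds C, D, F → {A, B, C, D, F, G}. Minimal: {B, G}⁺ = {B, G}; {A, G}⁺ = {A, G}; {A, B}⁺ = {A, B} — none reach the full schema.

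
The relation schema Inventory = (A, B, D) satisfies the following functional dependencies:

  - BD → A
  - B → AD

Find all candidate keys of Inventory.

Attribute B never appears on the right-hand side of any dependency, so B must belong to every candidate key.
{B}⁺ = {A, B, D}, which is all of the schema, so {B} is the only candidate key.

{B}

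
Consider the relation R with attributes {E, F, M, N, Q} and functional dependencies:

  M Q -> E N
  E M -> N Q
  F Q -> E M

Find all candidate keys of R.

FQ, EFM

Attribute F never appears on the right-hand side of any dependency, so F must belong to every candidate key.
{F}⁺ = {F}, which is not all of the schema, so we must add further attributes.
{F, Q}⁺: FQ→EM adds E, M; MQ→EN adds N → {E, F, M, N, Q}.
{E, F, M}⁺: EM→NQ adds N, Q → {E, F, M, N, Q}.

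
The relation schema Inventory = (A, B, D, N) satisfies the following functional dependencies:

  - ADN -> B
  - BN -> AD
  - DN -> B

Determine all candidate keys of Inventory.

BN; DN

{B, N}⁺: BN→AD adds A, D → {A, B, D, N}. Minimal: {N}⁺ = {N}; {B}⁺ = {B} — none reach the full schema.
{D, N}⁺: DN→B adds B; BN→AD adds A → {A, B, D, N}. Minimal: {N}⁺ = {N}; {D}⁺ = {D} — none reach the full schema.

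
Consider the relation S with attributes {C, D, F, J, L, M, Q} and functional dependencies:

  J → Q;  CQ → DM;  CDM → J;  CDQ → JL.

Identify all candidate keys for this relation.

{C, F, J}, {C, F, Q}, {C, D, F, M}

Attributes C, F never appear on any right-hand side, so every candidate key must contain {C, F}.
{C, F}⁺ = {C, F}, which is not all of the schema, so we must add further attributes.
{C, F, J}⁺: J→Q adds Q; CQ→DM adds D, M; CDQ→JL adds L → {C, D, F, J, L, M, Q}. Minimal: {F, J}⁺ = {F, J, Q}; {C, J}⁺ = {C, D, J, L, M, Q}; {C, F}⁺ = {C, F} — none reach the full schema.
{C, F, Q}⁺: CQ→DM adds D, M; CDM→J adds J; CDQ→JL adds L → {C, D, F, J, L, M, Q}. Minimal: {F, Q}⁺ = {F, Q}; {C, Q}⁺ = {C, D, J, L, M, Q}; {C, F}⁺ = {C, F} — none reach the full schema.
{C, D, F, M}⁺: CDM→J adds J; J→Q adds Q; CDQ→JL adds L → {C, D, F, J, L, M, Q}. Minimal: {D, F, M}⁺ = {D, F, M}; {C, F, M}⁺ = {C, F, M}; {C, D, M}⁺ = {C, D, J, L, M, Q}; … — none reach the full schema.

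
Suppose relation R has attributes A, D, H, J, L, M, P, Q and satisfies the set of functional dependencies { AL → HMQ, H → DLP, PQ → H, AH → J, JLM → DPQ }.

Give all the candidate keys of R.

{A, H}⁺: H→DLP adds D, L, P; AH→J adds J; AL→HMQ adds M, Q → {A, D, H, J, L, M, P, Q}. Minimal: {H}⁺ = {D, H, L, P}; {A}⁺ = {A} — none reach the full schema.
{A, L}⁺: AL→HMQ adds H, M, Q; H→DLP adds D, P; AH→J adds J → {A, D, H, J, L, M, P, Q}. Minimal: {L}⁺ = {L}; {A}⁺ = {A} — none reach the full schema.
{A, P, Q}⁺: PQ→H adds H; AH→J adds J; H→DLP adds D, L; AL→HMQ adds M → {A, D, H, J, L, M, P, Q}. Minimal: {P, Q}⁺ = {D, H, L, P, Q}; {A, Q}⁺ = {A, Q}; {A, P}⁺ = {A, P} — none reach the full schema.

AH; AL; APQ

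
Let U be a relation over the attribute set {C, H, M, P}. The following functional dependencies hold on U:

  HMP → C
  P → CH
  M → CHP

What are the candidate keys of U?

(M)

{M}⁺: M→CHP adds C, H, P → {C, H, M, P}.
No other minimal superkey exists.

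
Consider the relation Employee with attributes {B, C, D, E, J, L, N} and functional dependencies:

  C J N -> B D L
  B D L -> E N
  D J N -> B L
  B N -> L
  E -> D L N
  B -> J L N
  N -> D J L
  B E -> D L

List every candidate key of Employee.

{B, C}, {C, E}, {C, N}

{B, C}⁺: B→JLN adds J, L, N; N→DJL adds D; BDL→EN adds E → {B, C, D, E, J, L, N}.
{C, E}⁺: E→DLN adds D, L, N; N→DJL adds J; CJN→BDL adds B → {B, C, D, E, J, L, N}.
{C, N}⁺: N→DJL adds D, J, L; CJN→BDL adds B; BDL→EN adds E → {B, C, D, E, J, L, N}.
Any other superkey contains one of these as a subset, so there are no further candidate keys.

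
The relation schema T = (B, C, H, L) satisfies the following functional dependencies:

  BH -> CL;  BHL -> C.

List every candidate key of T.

Attributes B, H never appear on any right-hand side, so every candidate key must contain {B, H}.
{B, H}⁺ = {B, C, H, L}, which is all of the schema, so {B, H} is the only candidate key.

{B, H}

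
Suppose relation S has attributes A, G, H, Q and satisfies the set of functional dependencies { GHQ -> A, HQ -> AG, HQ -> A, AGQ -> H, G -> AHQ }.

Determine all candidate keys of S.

{G}⁺: G→AHQ adds A, H, Q → {A, G, H, Q}.
{H, Q}⁺: HQ→AG adds A, G → {A, G, H, Q}. Minimal: {Q}⁺ = {Q}; {H}⁺ = {H} — none reach the full schema.

(G), (H, Q)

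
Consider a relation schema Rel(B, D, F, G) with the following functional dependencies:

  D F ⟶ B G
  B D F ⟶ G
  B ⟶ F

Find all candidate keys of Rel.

Attribute D never appears on the right-hand side of any dependency, so D must belong to every candidate key.
{D}⁺ = {D}, which is not all of the schema, so we must add further attributes.
{B, D}⁺: B→F adds F; DF→BG adds G → {B, D, F, G}.
{D, F}⁺: DF→BG adds B, G → {B, D, F, G}.
Any other superkey contains one of these as a subset, so there are no further candidate keys.

(B, D), (D, F)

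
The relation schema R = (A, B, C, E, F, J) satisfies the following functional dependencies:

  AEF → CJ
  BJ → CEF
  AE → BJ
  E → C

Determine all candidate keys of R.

Attribute A never appears on the right-hand side of any dependency, so A must belong to every candidate key.
{A}⁺ = {A}, which is not all of the schema, so we must add further attributes.
{A, E}⁺: AE→BJ adds B, J; E→C adds C; BJ→CEF adds F → {A, B, C, E, F, J}. Minimal: {E}⁺ = {C, E}; {A}⁺ = {A} — none reach the full schema.
{A, B, J}⁺: BJ→CEF adds C, E, F → {A, B, C, E, F, J}. Minimal: {B, J}⁺ = {B, C, E, F, J}; {A, J}⁺ = {A, J}; {A, B}⁺ = {A, B} — none reach the full schema.
Any other superkey contains one of these as a subset, so there are no further candidate keys.

(A, E), (A, B, J)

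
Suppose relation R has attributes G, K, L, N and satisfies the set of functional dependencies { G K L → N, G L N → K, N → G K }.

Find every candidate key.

{L, N}, {G, K, L}

Attribute L never appears on the right-hand side of any dependency, so L must belong to every candidate key.
{L}⁺ = {L}, which is not all of the schema, so we must add further attributes.
{L, N}⁺: N→GK adds G, K → {G, K, L, N}. Minimal: {N}⁺ = {G, K, N}; {L}⁺ = {L} — none reach the full schema.
{G, K, L}⁺: GKL→N adds N → {G, K, L, N}. Minimal: {K, L}⁺ = {K, L}; {G, L}⁺ = {G, L}; {G, K}⁺ = {G, K} — none reach the full schema.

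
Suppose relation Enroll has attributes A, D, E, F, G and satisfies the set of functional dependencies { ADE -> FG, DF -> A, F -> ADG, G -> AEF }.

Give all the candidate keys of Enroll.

{F}⁺: F→ADG adds A, D, G; G→AEF adds E → {A, D, E, F, G}.
{G}⁺: G→AEF adds A, E, F; F→ADG adds D → {A, D, E, F, G}.
{A, D, E}⁺: ADE→FG adds F, G → {A, D, E, F, G}. Minimal: {D, E}⁺ = {D, E}; {A, E}⁺ = {A, E}; {A, D}⁺ = {A, D} — none reach the full schema.
Any other superkey contains one of these as a subset, so there are no further candidate keys.

(F); (G); (A, D, E)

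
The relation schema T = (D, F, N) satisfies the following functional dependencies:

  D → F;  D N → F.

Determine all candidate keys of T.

Attributes D, N never appear on any right-hand side, so every candidate key must contain {D, N}.
{D, N}⁺ = {D, F, N}, which is all of the schema, so {D, N} is the only candidate key.

{D, N}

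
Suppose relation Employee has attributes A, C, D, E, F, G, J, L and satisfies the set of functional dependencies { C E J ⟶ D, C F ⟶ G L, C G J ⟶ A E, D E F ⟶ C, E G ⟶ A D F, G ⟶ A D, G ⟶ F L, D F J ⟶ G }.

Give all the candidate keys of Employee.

Attribute J never appears on the right-hand side of any dependency, so J must belong to every candidate key.
{J}⁺ = {J}, which is not all of the schema, so we must add further attributes.
{C, F, J}⁺: CF→GL adds G, L; CGJ→AE adds A, E; EG→ADF adds D → {A, C, D, E, F, G, J, L}. Minimal: {F, J}⁺ = {F, J}; {C, J}⁺ = {C, J}; {C, F}⁺ = {A, C, D, F, G, L} — none reach the full schema.
{C, G, J}⁺: CGJ→AE adds A, E; EG→ADF adds D, F; G→FL adds L → {A, C, D, E, F, G, J, L}. Minimal: {G, J}⁺ = {A, D, F, G, J, L}; {C, J}⁺ = {C, J}; {C, G}⁺ = {A, C, D, F, G, L} — none reach the full schema.
{E, G, J}⁺: EG→ADF adds A, D, F; G→FL adds L; DEF→C adds C → {A, C, D, E, F, G, J, L}. Minimal: {G, J}⁺ = {A, D, F, G, J, L}; {E, J}⁺ = {E, J}; {E, G}⁺ = {A, C, D, E, F, G, L} — none reach the full schema.
{D, E, F, J}⁺: DEF→C adds C; DFJ→G adds G; CF→GL adds L; CGJ→AE adds A → {A, C, D, E, F, G, J, L}. Minimal: {E, F, J}⁺ = {E, F, J}; {D, F, J}⁺ = {A, D, F, G, J, L}; {D, E, J}⁺ = {D, E, J}; … — none reach the full schema.
Any other superkey contains one of these as a subset, so there are no further candidate keys.

{C, F, J}, {C, G, J}, {E, G, J}, {D, E, F, J}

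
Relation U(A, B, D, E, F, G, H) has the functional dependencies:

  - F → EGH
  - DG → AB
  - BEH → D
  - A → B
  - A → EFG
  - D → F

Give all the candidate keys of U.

{A}⁺: A→B adds B; A→EFG adds E, F, G; F→EGH adds H; BEH→D adds D → {A, B, D, E, F, G, H}.
{D}⁺: D→F adds F; F→EGH adds E, G, H; DG→AB adds A, B → {A, B, D, E, F, G, H}.
{B, F}⁺: F→EGH adds E, G, H; BEH→D adds D; DG→AB adds A → {A, B, D, E, F, G, H}. Minimal: {F}⁺ = {E, F, G, H}; {B}⁺ = {B} — none reach the full schema.
{B, E, H}⁺: BEH→D adds D; D→F adds F; F→EGH adds G; DG→AB adds A → {A, B, D, E, F, G, H}. Minimal: {E, H}⁺ = {E, H}; {B, H}⁺ = {B, H}; {B, E}⁺ = {B, E} — none reach the full schema.

A, D, BF, BEH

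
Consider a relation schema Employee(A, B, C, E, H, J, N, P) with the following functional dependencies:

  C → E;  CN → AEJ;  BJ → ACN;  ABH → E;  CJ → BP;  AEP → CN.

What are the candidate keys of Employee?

{B, H, J}, {C, H, J}, {C, H, N}, {A, B, H, P}, {A, C, H, P}, {A, E, H, P}

{B, H, J}⁺: BJ→ACN adds A, C, N; ABH→E adds E; CJ→BP adds P → {A, B, C, E, H, J, N, P}. Minimal: {H, J}⁺ = {H, J}; {B, J}⁺ = {A, B, C, E, J, N, P}; {B, H}⁺ = {B, H} — none reach the full schema.
{C, H, J}⁺: C→E adds E; CJ→BP adds B, P; BJ→ACN adds A, N → {A, B, C, E, H, J, N, P}. Minimal: {H, J}⁺ = {H, J}; {C, J}⁺ = {A, B, C, E, J, N, P}; {C, H}⁺ = {C, E, H} — none reach the full schema.
{C, H, N}⁺: C→E adds E; CN→AEJ adds A, J; CJ→BP adds B, P → {A, B, C, E, H, J, N, P}. Minimal: {H, N}⁺ = {H, N}; {C, N}⁺ = {A, B, C, E, J, N, P}; {C, H}⁺ = {C, E, H} — none reach the full schema.
{A, B, H, P}⁺: ABH→E adds E; AEP→CN adds C, N; CN→AEJ adds J → {A, B, C, E, H, J, N, P}. Minimal: {B, H, P}⁺ = {B, H, P}; {A, H, P}⁺ = {A, H, P}; {A, B, P}⁺ = {A, B, P}; … — none reach the full schema.
{A, C, H, P}⁺: C→E adds E; AEP→CN adds N; CN→AEJ adds J; CJ→BP adds B → {A, B, C, E, H, J, N, P}. Minimal: {C, H, P}⁺ = {C, E, H, P}; {A, H, P}⁺ = {A, H, P}; {A, C, P}⁺ = {A, B, C, E, J, N, P}; … — none reach the full schema.
{A, E, H, P}⁺: AEP→CN adds C, N; CN→AEJ adds J; CJ→BP adds B → {A, B, C, E, H, J, N, P}. Minimal: {E, H, P}⁺ = {E, H, P}; {A, H, P}⁺ = {A, H, P}; {A, E, P}⁺ = {A, B, C, E, J, N, P}; … — none reach the full schema.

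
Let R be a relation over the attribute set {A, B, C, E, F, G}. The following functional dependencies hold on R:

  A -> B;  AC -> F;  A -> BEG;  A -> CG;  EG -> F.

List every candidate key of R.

Attribute A never appears on the right-hand side of any dependency, so A must belong to every candidate key.
{A}⁺ = {A, B, C, E, F, G}, which is all of the schema, so {A} is the only candidate key.

{A}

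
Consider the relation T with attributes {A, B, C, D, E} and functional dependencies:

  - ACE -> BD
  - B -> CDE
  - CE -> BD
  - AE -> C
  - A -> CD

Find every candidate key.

{A, B}⁺: B→CDE adds C, D, E → {A, B, C, D, E}.
{A, E}⁺: AE→C adds C; A→CD adds D; ACE→BD adds B → {A, B, C, D, E}.
Any other superkey contains one of these as a subset, so there are no further candidate keys.

{A, B}; {A, E}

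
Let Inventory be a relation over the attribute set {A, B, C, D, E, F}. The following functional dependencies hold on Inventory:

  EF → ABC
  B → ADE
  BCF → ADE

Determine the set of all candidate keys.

{B, F}⁺: B→ADE adds A, D, E; EF→ABC adds C → {A, B, C, D, E, F}.
{E, F}⁺: EF→ABC adds A, B, C; B→ADE adds D → {A, B, C, D, E, F}.

{B, F}, {E, F}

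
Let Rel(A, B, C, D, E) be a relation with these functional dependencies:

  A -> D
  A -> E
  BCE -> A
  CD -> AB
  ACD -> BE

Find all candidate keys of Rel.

Attribute C never appears on the right-hand side of any dependency, so C must belong to every candidate key.
{C}⁺ = {C}, which is not all of the schema, so we must add further attributes.
{A, C}⁺: A→D adds D; A→E adds E; CD→AB adds B → {A, B, C, D, E}. Minimal: {C}⁺ = {C}; {A}⁺ = {A, D, E} — none reach the full schema.
{C, D}⁺: CD→AB adds A, B; ACD→BE adds E → {A, B, C, D, E}. Minimal: {D}⁺ = {D}; {C}⁺ = {C} — none reach the full schema.
{B, C, E}⁺: BCE→A adds A; A→D adds D → {A, B, C, D, E}. Minimal: {C, E}⁺ = {C, E}; {B, E}⁺ = {B, E}; {B, C}⁺ = {B, C} — none reach the full schema.
Any other superkey contains one of these as a subset, so there are no further candidate keys.

{A, C}, {C, D}, {B, C, E}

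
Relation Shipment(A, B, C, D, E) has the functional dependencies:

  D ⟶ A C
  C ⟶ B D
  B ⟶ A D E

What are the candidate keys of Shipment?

{B}⁺: B→ADE adds A, D, E; D→AC adds C → {A, B, C, D, E}.
{C}⁺: C→BD adds B, D; B→ADE adds A, E → {A, B, C, D, E}.
{D}⁺: D→AC adds A, C; C→BD adds B; B→ADE adds E → {A, B, C, D, E}.

{B}, {C}, {D}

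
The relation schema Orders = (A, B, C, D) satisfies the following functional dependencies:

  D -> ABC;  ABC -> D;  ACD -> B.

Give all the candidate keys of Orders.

{D}⁺: D→ABC adds A, B, C → {A, B, C, D}.
{A, B, C}⁺: ABC→D adds D → {A, B, C, D}. Minimal: {B, C}⁺ = {B, C}; {A, C}⁺ = {A, C}; {A, B}⁺ = {A, B} — none reach the full schema.

{D}; {A, B, C}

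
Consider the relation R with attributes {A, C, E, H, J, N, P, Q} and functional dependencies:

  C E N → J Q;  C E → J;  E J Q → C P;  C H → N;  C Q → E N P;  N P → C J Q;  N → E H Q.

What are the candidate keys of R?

Attribute A never appears on the right-hand side of any dependency, so A must belong to every candidate key.
{A}⁺ = {A}, which is not all of the schema, so we must add further attributes.
{A, C, H}⁺: CH→N adds N; N→EHQ adds E, Q; CEN→JQ adds J; EJQ→CP adds P → {A, C, E, H, J, N, P, Q}. Minimal: {C, H}⁺ = {C, E, H, J, N, P, Q}; {A, H}⁺ = {A, H}; {A, C}⁺ = {A, C} — none reach the full schema.
{A, C, N}⁺: N→EHQ adds E, H, Q; CEN→JQ adds J; EJQ→CP adds P → {A, C, E, H, J, N, P, Q}. Minimal: {C, N}⁺ = {C, E, H, J, N, P, Q}; {A, N}⁺ = {A, E, H, N, Q}; {A, C}⁺ = {A, C} — none reach the full schema.
{A, C, Q}⁺: CQ→ENP adds E, N, P; NP→CJQ adds J; N→EHQ adds H → {A, C, E, H, J, N, P, Q}. Minimal: {C, Q}⁺ = {C, E, H, J, N, P, Q}; {A, Q}⁺ = {A, Q}; {A, C}⁺ = {A, C} — none reach the full schema.
{A, J, N}⁺: N→EHQ adds E, H, Q; EJQ→CP adds C, P → {A, C, E, H, J, N, P, Q}. Minimal: {J, N}⁺ = {C, E, H, J, N, P, Q}; {A, N}⁺ = {A, E, H, N, Q}; {A, J}⁺ = {A, J} — none reach the full schema.
{A, N, P}⁺: NP→CJQ adds C, J, Q; N→EHQ adds E, H → {A, C, E, H, J, N, P, Q}. Minimal: {N, P}⁺ = {C, E, H, J, N, P, Q}; {A, P}⁺ = {A, P}; {A, N}⁺ = {A, E, H, N, Q} — none reach the full schema.
{A, E, J, Q}⁺: EJQ→CP adds C, P; CQ→ENP adds N; N→EHQ adds H → {A, C, E, H, J, N, P, Q}. Minimal: {E, J, Q}⁺ = {C, E, H, J, N, P, Q}; {A, J, Q}⁺ = {A, J, Q}; {A, E, Q}⁺ = {A, E, Q}; … — none reach the full schema.
Any other superkey contains one of these as a subset, so there are no further candidate keys.

{A, C, H}, {A, C, N}, {A, C, Q}, {A, J, N}, {A, N, P}, {A, E, J, Q}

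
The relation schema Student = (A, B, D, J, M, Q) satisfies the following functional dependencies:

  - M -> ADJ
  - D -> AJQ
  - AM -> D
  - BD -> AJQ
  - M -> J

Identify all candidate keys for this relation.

BM

Attributes B, M never appear on any right-hand side, so every candidate key must contain {B, M}.
{B, M}⁺ = {A, B, D, J, M, Q}, which is all of the schema, so {B, M} is the only candidate key.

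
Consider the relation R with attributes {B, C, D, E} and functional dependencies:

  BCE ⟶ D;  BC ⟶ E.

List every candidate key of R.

Attributes B, C never appear on any right-hand side, so every candidate key must contain {B, C}.
{B, C}⁺ = {B, C, D, E}, which is all of the schema, so {B, C} is the only candidate key.

{B, C}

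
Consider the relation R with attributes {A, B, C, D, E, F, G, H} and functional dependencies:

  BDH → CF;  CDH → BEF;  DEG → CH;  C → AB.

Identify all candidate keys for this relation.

Attributes D, G never appear on any right-hand side, so every candidate key must contain {D, G}.
{D, G}⁺ = {D, G}, which is not all of the schema, so we must add further attributes.
{D, E, G}⁺: DEG→CH adds C, H; C→AB adds A, B; BDH→CF adds F → {A, B, C, D, E, F, G, H}. Minimal: {E, G}⁺ = {E, G}; {D, G}⁺ = {D, G}; {D, E}⁺ = {D, E} — none reach the full schema.
{B, D, G, H}⁺: BDH→CF adds C, F; CDH→BEF adds E; C→AB adds A → {A, B, C, D, E, F, G, H}. Minimal: {D, G, H}⁺ = {D, G, H}; {B, G, H}⁺ = {B, G, H}; {B, D, H}⁺ = {A, B, C, D, E, F, H}; … — none reach the full schema.
{C, D, G, H}⁺: CDH→BEF adds B, E, F; C→AB adds A → {A, B, C, D, E, F, G, H}. Minimal: {D, G, H}⁺ = {D, G, H}; {C, G, H}⁺ = {A, B, C, G, H}; {C, D, H}⁺ = {A, B, C, D, E, F, H}; … — none reach the full schema.

{D, E, G}; {B, D, G, H}; {C, D, G, H}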